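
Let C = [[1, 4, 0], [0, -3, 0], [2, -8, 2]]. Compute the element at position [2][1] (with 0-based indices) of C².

Characteristic polynomial: s^3 - 7s + 6 = (s - 2)(s - 1)(s + 3), so the eigenvalues are -3, 1, 2.
s=1: eigenvector (1, 0, -2).
s=2: eigenvector (0, 0, 1).
s=-3: eigenvector (-1, 1, 2).
P = [[1, 0, -1], [0, 0, 1], [-2, 1, 2]], D = diag(1, 2, -3), P⁻¹ = [[1, 1, 0], [2, 0, 1], [0, 1, 0]].
C² = P·diag(1, 4, 9)·P⁻¹ = [[1, -8, 0], [0, 9, 0], [6, 16, 4]].
The requested entry is 16.

16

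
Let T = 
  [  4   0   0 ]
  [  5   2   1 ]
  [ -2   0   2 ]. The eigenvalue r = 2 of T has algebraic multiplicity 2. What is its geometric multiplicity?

T − 2I = [[2, 0, 0], [5, 0, 1], [-2, 0, 0]].
This matrix has rank 2, so its null space has dimension 3 − 2 = 1.

1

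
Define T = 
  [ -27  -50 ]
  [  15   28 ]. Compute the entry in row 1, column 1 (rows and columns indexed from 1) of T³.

-183

Characteristic polynomial: λ^2 - λ - 6 = (λ - 3)(λ + 2), so the eigenvalues are -2, 3.
λ=3: eigenvector (-5, 3).
λ=-2: eigenvector (-2, 1).
P = [[-5, -2], [3, 1]], D = diag(3, -2), P⁻¹ = [[1, 2], [-3, -5]].
T³ = P·diag(27, -8)·P⁻¹ = [[-183, -350], [105, 202]].
The requested entry is -183.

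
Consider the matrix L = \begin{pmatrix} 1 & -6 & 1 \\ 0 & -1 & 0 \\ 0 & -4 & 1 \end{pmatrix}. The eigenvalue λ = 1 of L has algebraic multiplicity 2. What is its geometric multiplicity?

1

L − 1I = [[0, -6, 1], [0, -2, 0], [0, -4, 0]].
This matrix has rank 2, so its null space has dimension 3 − 2 = 1.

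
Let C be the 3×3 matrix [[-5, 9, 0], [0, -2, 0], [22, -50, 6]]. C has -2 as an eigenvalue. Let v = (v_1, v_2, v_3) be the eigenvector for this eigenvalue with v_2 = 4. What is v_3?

C + 2I = [[-3, 9, 0], [0, 0, 0], [22, -50, 8]].
Solving (C + 2I)v = 0 gives the eigenspace spanned by (12, 4, -8).
With v_2 = 4, v = (12, 4, -8), so v_3 = -8.

-8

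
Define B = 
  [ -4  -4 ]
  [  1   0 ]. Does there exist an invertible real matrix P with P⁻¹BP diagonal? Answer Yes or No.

Characteristic polynomial: p(λ) = λ^2 + 4λ + 4 = (λ + 2)^2.
λ = -2 has algebraic multiplicity 2; rank(B + 2I) = 1, so geometric multiplicity = 1.
Geometric multiplicity < algebraic multiplicity, so B is not diagonalizable.

No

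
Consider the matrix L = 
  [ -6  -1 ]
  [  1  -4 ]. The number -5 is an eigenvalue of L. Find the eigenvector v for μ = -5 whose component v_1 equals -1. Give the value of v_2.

1

L + 5I = [[-1, -1], [1, 1]].
Solving (L + 5I)v = 0 gives the eigenspace spanned by (-1, 1).
With v_1 = -1, v = (-1, 1), so v_2 = 1.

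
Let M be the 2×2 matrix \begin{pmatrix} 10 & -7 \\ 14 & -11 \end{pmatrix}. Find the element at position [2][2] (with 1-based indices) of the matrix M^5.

Characteristic polynomial: t^2 + t - 12 = (t - 3)(t + 4), so the eigenvalues are -4, 3.
t=3: eigenvector (1, 1).
t=-4: eigenvector (-1, -2).
P = [[1, -1], [1, -2]], D = diag(3, -4), P⁻¹ = [[2, -1], [1, -1]].
M⁵ = P·diag(243, -1024)·P⁻¹ = [[1510, -1267], [2534, -2291]].
The requested entry is -2291.

-2291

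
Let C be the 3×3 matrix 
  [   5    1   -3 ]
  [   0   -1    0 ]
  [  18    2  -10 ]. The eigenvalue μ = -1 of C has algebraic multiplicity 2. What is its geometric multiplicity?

1

C + 1I = [[6, 1, -3], [0, 0, 0], [18, 2, -9]].
This matrix has rank 2, so its null space has dimension 3 − 2 = 1.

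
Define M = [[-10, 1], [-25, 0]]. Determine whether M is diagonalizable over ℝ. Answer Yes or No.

Characteristic polynomial: p(μ) = μ^2 + 10μ + 25 = (μ + 5)^2.
μ = -5 has algebraic multiplicity 2; rank(M + 5I) = 1, so geometric multiplicity = 1.
Geometric multiplicity < algebraic multiplicity, so M is not diagonalizable.

No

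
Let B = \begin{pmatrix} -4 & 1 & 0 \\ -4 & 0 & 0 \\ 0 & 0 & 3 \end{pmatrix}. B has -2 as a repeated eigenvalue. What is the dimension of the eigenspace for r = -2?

1

B + 2I = [[-2, 1, 0], [-4, 2, 0], [0, 0, 5]].
This matrix has rank 2, so its null space has dimension 3 − 2 = 1.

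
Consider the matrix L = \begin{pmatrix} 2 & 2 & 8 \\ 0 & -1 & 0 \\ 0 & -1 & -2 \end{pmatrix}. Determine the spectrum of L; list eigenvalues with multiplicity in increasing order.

Characteristic polynomial: p(λ) = λ^3 + λ^2 - 4λ - 4 = (λ - 2)(λ + 1)(λ + 2).
Roots (with multiplicity): -2, -1, 2.

-2, -1, 2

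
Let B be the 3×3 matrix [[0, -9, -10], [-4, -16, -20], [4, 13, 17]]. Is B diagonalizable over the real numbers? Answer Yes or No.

No

Characteristic polynomial: p(t) = t^3 - t^2 - 8t + 12 = (t - 2)^2(t + 3).
t = 2 has algebraic multiplicity 2; rank(B − 2I) = 2, so geometric multiplicity = 1.
Geometric multiplicity < algebraic multiplicity, so B is not diagonalizable.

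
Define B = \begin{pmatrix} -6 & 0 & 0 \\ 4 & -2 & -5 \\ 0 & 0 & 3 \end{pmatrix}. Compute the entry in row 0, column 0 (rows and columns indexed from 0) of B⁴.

1296

Characteristic polynomial: s^3 + 5s^2 - 12s - 36 = (s - 3)(s + 2)(s + 6), so the eigenvalues are -6, -2, 3.
s=-6: eigenvector (1, -1, 0).
s=-2: eigenvector (0, 1, 0).
s=3: eigenvector (0, -1, 1).
P = [[1, 0, 0], [-1, 1, -1], [0, 0, 1]], D = diag(-6, -2, 3), P⁻¹ = [[1, 0, 0], [1, 1, 1], [0, 0, 1]].
B⁴ = P·diag(1296, 16, 81)·P⁻¹ = [[1296, 0, 0], [-1280, 16, -65], [0, 0, 81]].
The requested entry is 1296.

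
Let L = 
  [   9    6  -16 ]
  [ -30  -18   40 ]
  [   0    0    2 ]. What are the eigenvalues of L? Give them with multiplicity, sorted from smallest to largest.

Characteristic polynomial: p(μ) = μ^3 + 7μ^2 - 36 = (μ - 2)(μ + 3)(μ + 6).
Roots (with multiplicity): -6, -3, 2.

-6, -3, 2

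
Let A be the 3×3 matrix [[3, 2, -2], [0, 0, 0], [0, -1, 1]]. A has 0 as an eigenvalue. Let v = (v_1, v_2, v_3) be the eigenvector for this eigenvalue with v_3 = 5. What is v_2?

5

A = [[3, 2, -2], [0, 0, 0], [0, -1, 1]].
Solving (A)v = 0 gives the eigenspace spanned by (0, 5, 5).
With v_3 = 5, v = (0, 5, 5), so v_2 = 5.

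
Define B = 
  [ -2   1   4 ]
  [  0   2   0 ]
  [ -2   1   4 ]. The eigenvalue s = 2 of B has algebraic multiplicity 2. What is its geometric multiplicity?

1

B − 2I = [[-4, 1, 4], [0, 0, 0], [-2, 1, 2]].
This matrix has rank 2, so its null space has dimension 3 − 2 = 1.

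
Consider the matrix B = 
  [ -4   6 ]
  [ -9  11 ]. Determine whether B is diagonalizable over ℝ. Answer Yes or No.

Yes

Characteristic polynomial: p(s) = s^2 - 7s + 10 = (s - 5)(s - 2).
All 2 eigenvalues are distinct, so B is diagonalizable.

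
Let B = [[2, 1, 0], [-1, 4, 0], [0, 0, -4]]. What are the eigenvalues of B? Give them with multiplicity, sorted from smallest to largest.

Characteristic polynomial: p(λ) = λ^3 - 2λ^2 - 15λ + 36 = (λ - 3)^2(λ + 4).
Roots (with multiplicity): -4, 3, 3.

-4, 3, 3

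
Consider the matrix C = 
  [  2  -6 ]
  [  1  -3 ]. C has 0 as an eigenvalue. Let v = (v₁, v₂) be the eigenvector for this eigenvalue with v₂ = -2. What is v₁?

C = [[2, -6], [1, -3]].
Solving (C)v = 0 gives the eigenspace spanned by (-6, -2).
With v₂ = -2, v = (-6, -2), so v₁ = -6.

-6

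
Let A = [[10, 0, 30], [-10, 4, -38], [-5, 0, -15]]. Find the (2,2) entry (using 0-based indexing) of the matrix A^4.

1875

Characteristic polynomial: r^3 + r^2 - 20r = r(r - 4)(r + 5), so the eigenvalues are -5, 0, 4.
r=0: eigenvector (3, -2, -1).
r=4: eigenvector (0, 1, 0).
r=-5: eigenvector (-2, 2, 1).
P = [[3, 0, -2], [-2, 1, 2], [-1, 0, 1]], D = diag(0, 4, -5), P⁻¹ = [[1, 0, 2], [0, 1, -2], [1, 0, 3]].
A⁴ = P·diag(0, 256, 625)·P⁻¹ = [[-1250, 0, -3750], [1250, 256, 3238], [625, 0, 1875]].
The requested entry is 1875.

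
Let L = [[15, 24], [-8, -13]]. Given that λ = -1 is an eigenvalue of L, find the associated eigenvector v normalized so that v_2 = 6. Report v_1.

L + 1I = [[16, 24], [-8, -12]].
Solving (L + 1I)v = 0 gives the eigenspace spanned by (-9, 6).
With v_2 = 6, v = (-9, 6), so v_1 = -9.

-9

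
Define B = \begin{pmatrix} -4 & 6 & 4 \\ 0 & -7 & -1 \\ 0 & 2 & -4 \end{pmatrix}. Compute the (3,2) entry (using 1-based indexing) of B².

-22

Characteristic polynomial: λ^3 + 15λ^2 + 74λ + 120 = (λ + 4)(λ + 5)(λ + 6), so the eigenvalues are -6, -5, -4.
λ=-4: eigenvector (1, 0, 0).
λ=-6: eigenvector (1, -1, 1).
λ=-5: eigenvector (-2, -1, 2).
P = [[1, 1, -2], [0, -1, -1], [0, 1, 2]], D = diag(-4, -6, -5), P⁻¹ = [[1, 4, 3], [0, -2, -1], [0, 1, 1]].
B² = P·diag(16, 36, 25)·P⁻¹ = [[16, -58, -38], [0, 47, 11], [0, -22, 14]].
The requested entry is -22.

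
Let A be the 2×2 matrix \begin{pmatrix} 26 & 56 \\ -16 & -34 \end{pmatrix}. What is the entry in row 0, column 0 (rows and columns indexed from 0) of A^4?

Characteristic polynomial: λ^2 + 8λ + 12 = (λ + 2)(λ + 6), so the eigenvalues are -6, -2.
λ=-2: eigenvector (2, -1).
λ=-6: eigenvector (7, -4).
P = [[2, 7], [-1, -4]], D = diag(-2, -6), P⁻¹ = [[4, 7], [-1, -2]].
A⁴ = P·diag(16, 1296)·P⁻¹ = [[-8944, -17920], [5120, 10256]].
The requested entry is -8944.

-8944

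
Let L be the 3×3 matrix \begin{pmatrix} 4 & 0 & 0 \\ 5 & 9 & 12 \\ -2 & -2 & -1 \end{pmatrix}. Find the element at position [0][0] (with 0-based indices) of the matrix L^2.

Characteristic polynomial: λ^3 - 12λ^2 + 47λ - 60 = (λ - 5)(λ - 4)(λ - 3), so the eigenvalues are 3, 4, 5.
λ=3: eigenvector (0, -2, 1).
λ=5: eigenvector (0, 3, -1).
λ=4: eigenvector (1, -1, 0).
P = [[0, 0, 1], [-2, 3, -1], [1, -1, 0]], D = diag(3, 5, 4), P⁻¹ = [[1, 1, 3], [1, 1, 2], [1, 0, 0]].
L² = P·diag(9, 25, 16)·P⁻¹ = [[16, 0, 0], [41, 57, 96], [-16, -16, -23]].
The requested entry is 16.

16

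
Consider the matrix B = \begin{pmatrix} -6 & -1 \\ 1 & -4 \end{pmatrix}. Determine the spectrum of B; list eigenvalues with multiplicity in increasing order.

-5, -5

Characteristic polynomial: p(λ) = λ^2 + 10λ + 25 = (λ + 5)^2.
Roots (with multiplicity): -5, -5.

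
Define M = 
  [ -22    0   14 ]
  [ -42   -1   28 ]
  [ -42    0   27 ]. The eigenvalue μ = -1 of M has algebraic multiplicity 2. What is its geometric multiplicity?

M + 1I = [[-21, 0, 14], [-42, 0, 28], [-42, 0, 28]].
This matrix has rank 1, so its null space has dimension 3 − 1 = 2.

2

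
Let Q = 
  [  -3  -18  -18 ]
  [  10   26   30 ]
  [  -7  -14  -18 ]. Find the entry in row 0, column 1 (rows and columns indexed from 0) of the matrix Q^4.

-7290

Characteristic polynomial: t^3 - 5t^2 - 18t + 72 = (t - 6)(t - 3)(t + 4), so the eigenvalues are -4, 3, 6.
t=3: eigenvector (3, 0, -1).
t=-4: eigenvector (0, -1, 1).
t=6: eigenvector (-2, 1, 0).
P = [[3, 0, -2], [0, -1, 1], [-1, 1, 0]], D = diag(3, -4, 6), P⁻¹ = [[1, 2, 2], [1, 2, 3], [1, 3, 3]].
Q⁴ = P·diag(81, 256, 1296)·P⁻¹ = [[-2349, -7290, -7290], [1040, 3376, 3120], [175, 350, 606]].
The requested entry is -7290.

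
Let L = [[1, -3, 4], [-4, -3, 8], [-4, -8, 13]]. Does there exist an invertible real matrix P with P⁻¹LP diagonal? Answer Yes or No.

Characteristic polynomial: p(s) = s^3 - 11s^2 + 39s - 45 = (s - 5)(s - 3)^2.
s = 3 has algebraic multiplicity 2; rank(L − 3I) = 2, so geometric multiplicity = 1.
Geometric multiplicity < algebraic multiplicity, so L is not diagonalizable.

No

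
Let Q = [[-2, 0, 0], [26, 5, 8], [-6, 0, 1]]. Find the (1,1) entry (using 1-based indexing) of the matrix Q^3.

-8

Characteristic polynomial: r^3 - 4r^2 - 7r + 10 = (r - 5)(r - 1)(r + 2), so the eigenvalues are -2, 1, 5.
r=-2: eigenvector (1, -6, 2).
r=5: eigenvector (0, 1, 0).
r=1: eigenvector (0, -2, 1).
P = [[1, 0, 0], [-6, 1, -2], [2, 0, 1]], D = diag(-2, 5, 1), P⁻¹ = [[1, 0, 0], [2, 1, 2], [-2, 0, 1]].
Q³ = P·diag(-8, 125, 1)·P⁻¹ = [[-8, 0, 0], [302, 125, 248], [-18, 0, 1]].
The requested entry is -8.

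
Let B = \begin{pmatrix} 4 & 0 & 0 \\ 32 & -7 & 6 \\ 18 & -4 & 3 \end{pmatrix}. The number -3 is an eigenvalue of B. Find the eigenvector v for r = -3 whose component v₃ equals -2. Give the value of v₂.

B + 3I = [[7, 0, 0], [32, -4, 6], [18, -4, 6]].
Solving (B + 3I)v = 0 gives the eigenspace spanned by (0, -3, -2).
With v₃ = -2, v = (0, -3, -2), so v₂ = -3.

-3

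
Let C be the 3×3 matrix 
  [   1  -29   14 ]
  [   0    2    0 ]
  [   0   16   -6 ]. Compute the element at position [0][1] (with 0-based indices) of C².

Characteristic polynomial: s^3 + 3s^2 - 16s + 12 = (s - 2)(s - 1)(s + 6), so the eigenvalues are -6, 1, 2.
s=1: eigenvector (1, 0, 0).
s=2: eigenvector (-1, 1, 2).
s=-6: eigenvector (-2, 0, 1).
P = [[1, -1, -2], [0, 1, 0], [0, 2, 1]], D = diag(1, 2, -6), P⁻¹ = [[1, -3, 2], [0, 1, 0], [0, -2, 1]].
C² = P·diag(1, 4, 36)·P⁻¹ = [[1, 137, -70], [0, 4, 0], [0, -64, 36]].
The requested entry is 137.

137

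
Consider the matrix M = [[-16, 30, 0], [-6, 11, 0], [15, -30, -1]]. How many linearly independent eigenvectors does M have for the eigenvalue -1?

2

M + 1I = [[-15, 30, 0], [-6, 12, 0], [15, -30, 0]].
This matrix has rank 1, so its null space has dimension 3 − 1 = 2.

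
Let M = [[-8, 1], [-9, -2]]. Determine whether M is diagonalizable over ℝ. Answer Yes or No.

Characteristic polynomial: p(λ) = λ^2 + 10λ + 25 = (λ + 5)^2.
λ = -5 has algebraic multiplicity 2; rank(M + 5I) = 1, so geometric multiplicity = 1.
Geometric multiplicity < algebraic multiplicity, so M is not diagonalizable.

No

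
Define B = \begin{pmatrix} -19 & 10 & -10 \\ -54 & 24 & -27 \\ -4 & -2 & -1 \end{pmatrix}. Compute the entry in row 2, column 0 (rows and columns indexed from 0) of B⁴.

5660

Characteristic polynomial: s^3 - 4s^2 - 15s + 18 = (s - 6)(s - 1)(s + 3), so the eigenvalues are -3, 1, 6.
s=1: eigenvector (1, 0, -2).
s=6: eigenvector (2, 3, -2).
s=-3: eigenvector (0, 1, 1).
P = [[1, 2, 0], [0, 3, 1], [-2, -2, 1]], D = diag(1, 6, -3), P⁻¹ = [[5, -2, 2], [-2, 1, -1], [6, -2, 3]].
B⁴ = P·diag(1, 1296, 81)·P⁻¹ = [[-5179, 2590, -2590], [-7290, 3726, -3645], [5660, -2750, 2831]].
The requested entry is 5660.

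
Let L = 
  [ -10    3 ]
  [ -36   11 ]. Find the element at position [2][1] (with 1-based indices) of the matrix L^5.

Characteristic polynomial: t^2 - t - 2 = (t - 2)(t + 1), so the eigenvalues are -1, 2.
t=-1: eigenvector (-1, -3).
t=2: eigenvector (1, 4).
P = [[-1, 1], [-3, 4]], D = diag(-1, 2), P⁻¹ = [[-4, 1], [-3, 1]].
L⁵ = P·diag(-1, 32)·P⁻¹ = [[-100, 33], [-396, 131]].
The requested entry is -396.

-396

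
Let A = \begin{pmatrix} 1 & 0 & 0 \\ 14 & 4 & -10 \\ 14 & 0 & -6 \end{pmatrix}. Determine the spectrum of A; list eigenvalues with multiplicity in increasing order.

Characteristic polynomial: p(s) = s^3 + s^2 - 26s + 24 = (s - 4)(s - 1)(s + 6).
Roots (with multiplicity): -6, 1, 4.

-6, 1, 4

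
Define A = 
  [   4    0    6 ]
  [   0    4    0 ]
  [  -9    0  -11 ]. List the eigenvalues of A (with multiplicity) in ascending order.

Characteristic polynomial: p(r) = r^3 + 3r^2 - 18r - 40 = (r - 4)(r + 2)(r + 5).
Roots (with multiplicity): -5, -2, 4.

-5, -2, 4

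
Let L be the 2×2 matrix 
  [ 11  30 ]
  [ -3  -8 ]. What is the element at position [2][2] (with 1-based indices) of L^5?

Characteristic polynomial: s^2 - 3s + 2 = (s - 2)(s - 1), so the eigenvalues are 1, 2.
s=2: eigenvector (10, -3).
s=1: eigenvector (-3, 1).
P = [[10, -3], [-3, 1]], D = diag(2, 1), P⁻¹ = [[1, 3], [3, 10]].
L⁵ = P·diag(32, 1)·P⁻¹ = [[311, 930], [-93, -278]].
The requested entry is -278.

-278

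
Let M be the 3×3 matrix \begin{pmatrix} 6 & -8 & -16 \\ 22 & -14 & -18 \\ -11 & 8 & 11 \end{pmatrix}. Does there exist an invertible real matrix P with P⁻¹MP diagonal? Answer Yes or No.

Yes

Characteristic polynomial: p(λ) = λ^3 - 3λ^2 - 28λ + 60 = (λ - 6)(λ - 2)(λ + 5).
All 3 eigenvalues are distinct, so M is diagonalizable.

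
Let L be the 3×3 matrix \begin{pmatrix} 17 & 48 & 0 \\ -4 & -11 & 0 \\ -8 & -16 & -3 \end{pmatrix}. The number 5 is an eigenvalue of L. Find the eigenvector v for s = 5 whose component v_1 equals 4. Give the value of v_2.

L − 5I = [[12, 48, 0], [-4, -16, 0], [-8, -16, -8]].
Solving (L − 5I)v = 0 gives the eigenspace spanned by (4, -1, -2).
With v_1 = 4, v = (4, -1, -2), so v_2 = -1.

-1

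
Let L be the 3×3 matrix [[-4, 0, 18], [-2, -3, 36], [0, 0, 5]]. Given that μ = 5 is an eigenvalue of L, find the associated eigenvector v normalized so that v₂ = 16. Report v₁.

8

L − 5I = [[-9, 0, 18], [-2, -8, 36], [0, 0, 0]].
Solving (L − 5I)v = 0 gives the eigenspace spanned by (8, 16, 4).
With v₂ = 16, v = (8, 16, 4), so v₁ = 8.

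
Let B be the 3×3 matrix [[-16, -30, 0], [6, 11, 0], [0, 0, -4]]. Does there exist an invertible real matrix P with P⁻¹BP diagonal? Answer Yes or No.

Yes

Characteristic polynomial: p(λ) = λ^3 + 9λ^2 + 24λ + 16 = (λ + 1)(λ + 4)^2.
λ = -4 has algebraic multiplicity 2; rank(B + 4I) = 1, so geometric multiplicity = 2.
Every eigenvalue has geometric = algebraic multiplicity, so B is diagonalizable.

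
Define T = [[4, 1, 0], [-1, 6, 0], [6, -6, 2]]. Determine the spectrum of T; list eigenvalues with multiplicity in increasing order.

Characteristic polynomial: p(s) = s^3 - 12s^2 + 45s - 50 = (s - 5)^2(s - 2).
Roots (with multiplicity): 2, 5, 5.

2, 5, 5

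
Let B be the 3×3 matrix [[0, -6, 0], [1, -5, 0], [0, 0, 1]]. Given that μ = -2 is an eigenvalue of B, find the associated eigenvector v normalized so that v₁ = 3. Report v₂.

B + 2I = [[2, -6, 0], [1, -3, 0], [0, 0, 3]].
Solving (B + 2I)v = 0 gives the eigenspace spanned by (3, 1, 0).
With v₁ = 3, v = (3, 1, 0), so v₂ = 1.

1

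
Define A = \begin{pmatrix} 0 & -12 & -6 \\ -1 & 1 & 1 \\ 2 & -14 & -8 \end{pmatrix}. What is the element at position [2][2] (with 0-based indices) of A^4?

Characteristic polynomial: t^3 + 7t^2 + 6t = t(t + 1)(t + 6), so the eigenvalues are -6, -1, 0.
t=-1: eigenvector (0, 1, -2).
t=-6: eigenvector (1, 0, 1).
t=0: eigenvector (-1, 1, -2).
P = [[0, 1, -1], [1, 0, 1], [-2, 1, -2]], D = diag(-1, -6, 0), P⁻¹ = [[1, -1, -1], [0, 2, 1], [-1, 2, 1]].
A⁴ = P·diag(1, 1296, 0)·P⁻¹ = [[0, 2592, 1296], [1, -1, -1], [-2, 2594, 1298]].
The requested entry is 1298.

1298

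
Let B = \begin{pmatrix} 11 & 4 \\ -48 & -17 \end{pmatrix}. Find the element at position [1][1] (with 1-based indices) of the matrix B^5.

9371

Characteristic polynomial: μ^2 + 6μ + 5 = (μ + 1)(μ + 5), so the eigenvalues are -5, -1.
μ=-1: eigenvector (1, -3).
μ=-5: eigenvector (-1, 4).
P = [[1, -1], [-3, 4]], D = diag(-1, -5), P⁻¹ = [[4, 1], [3, 1]].
B⁵ = P·diag(-1, -3125)·P⁻¹ = [[9371, 3124], [-37488, -12497]].
The requested entry is 9371.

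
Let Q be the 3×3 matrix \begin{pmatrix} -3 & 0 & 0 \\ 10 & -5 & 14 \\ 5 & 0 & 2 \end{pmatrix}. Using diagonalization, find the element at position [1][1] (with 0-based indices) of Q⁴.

Characteristic polynomial: λ^3 + 6λ^2 - λ - 30 = (λ - 2)(λ + 3)(λ + 5), so the eigenvalues are -5, -3, 2.
λ=2: eigenvector (0, 2, 1).
λ=-5: eigenvector (0, 1, 0).
λ=-3: eigenvector (1, -2, -1).
P = [[0, 0, 1], [2, 1, -2], [1, 0, -1]], D = diag(2, -5, -3), P⁻¹ = [[1, 0, 1], [0, 1, -2], [1, 0, 0]].
Q⁴ = P·diag(16, 625, 81)·P⁻¹ = [[81, 0, 0], [-130, 625, -1218], [-65, 0, 16]].
The requested entry is 625.

625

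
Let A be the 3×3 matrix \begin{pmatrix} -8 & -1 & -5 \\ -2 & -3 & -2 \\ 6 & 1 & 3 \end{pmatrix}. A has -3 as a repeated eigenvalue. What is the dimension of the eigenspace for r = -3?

1

A + 3I = [[-5, -1, -5], [-2, 0, -2], [6, 1, 6]].
This matrix has rank 2, so its null space has dimension 3 − 2 = 1.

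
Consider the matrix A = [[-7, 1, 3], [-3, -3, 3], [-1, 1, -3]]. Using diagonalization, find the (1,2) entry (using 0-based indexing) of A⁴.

Characteristic polynomial: t^3 + 13t^2 + 54t + 72 = (t + 3)(t + 4)(t + 6), so the eigenvalues are -6, -4, -3.
t=-6: eigenvector (1, 1, 0).
t=-4: eigenvector (1, 0, 1).
t=-3: eigenvector (1, 1, 1).
P = [[1, 1, 1], [1, 0, 1], [0, 1, 1]], D = diag(-6, -4, -3), P⁻¹ = [[1, 0, -1], [1, -1, 0], [-1, 1, 1]].
A⁴ = P·diag(1296, 256, 81)·P⁻¹ = [[1471, -175, -1215], [1215, 81, -1215], [175, -175, 81]].
The requested entry is -1215.

-1215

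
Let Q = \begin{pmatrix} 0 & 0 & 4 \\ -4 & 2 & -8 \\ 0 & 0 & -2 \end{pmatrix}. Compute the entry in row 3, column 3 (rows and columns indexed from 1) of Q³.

-8

Characteristic polynomial: μ^3 - 4μ = μ(μ - 2)(μ + 2), so the eigenvalues are -2, 0, 2.
μ=0: eigenvector (1, 2, 0).
μ=2: eigenvector (0, 1, 0).
μ=-2: eigenvector (-2, 0, 1).
P = [[1, 0, -2], [2, 1, 0], [0, 0, 1]], D = diag(0, 2, -2), P⁻¹ = [[1, 0, 2], [-2, 1, -4], [0, 0, 1]].
Q³ = P·diag(0, 8, -8)·P⁻¹ = [[0, 0, 16], [-16, 8, -32], [0, 0, -8]].
The requested entry is -8.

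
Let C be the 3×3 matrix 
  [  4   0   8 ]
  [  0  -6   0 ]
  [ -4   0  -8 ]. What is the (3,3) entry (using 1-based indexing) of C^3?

Characteristic polynomial: s^3 + 10s^2 + 24s = s(s + 4)(s + 6), so the eigenvalues are -6, -4, 0.
s=-6: eigenvector (0, 1, 0).
s=0: eigenvector (2, 0, -1).
s=-4: eigenvector (-1, 0, 1).
P = [[0, 2, -1], [1, 0, 0], [0, -1, 1]], D = diag(-6, 0, -4), P⁻¹ = [[0, 1, 0], [1, 0, 1], [1, 0, 2]].
C³ = P·diag(-216, 0, -64)·P⁻¹ = [[64, 0, 128], [0, -216, 0], [-64, 0, -128]].
The requested entry is -128.

-128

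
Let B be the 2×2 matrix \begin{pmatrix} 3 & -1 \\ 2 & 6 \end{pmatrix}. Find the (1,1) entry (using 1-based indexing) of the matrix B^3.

Characteristic polynomial: μ^2 - 9μ + 20 = (μ - 5)(μ - 4), so the eigenvalues are 4, 5.
μ=4: eigenvector (-1, 1).
μ=5: eigenvector (-1, 2).
P = [[-1, -1], [1, 2]], D = diag(4, 5), P⁻¹ = [[-2, -1], [1, 1]].
B³ = P·diag(64, 125)·P⁻¹ = [[3, -61], [122, 186]].
The requested entry is 3.

3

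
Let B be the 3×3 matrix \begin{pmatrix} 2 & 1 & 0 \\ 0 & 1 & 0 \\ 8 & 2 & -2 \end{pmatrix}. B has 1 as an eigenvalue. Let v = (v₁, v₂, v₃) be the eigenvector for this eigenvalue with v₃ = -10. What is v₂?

B − 1I = [[1, 1, 0], [0, 0, 0], [8, 2, -3]].
Solving (B − 1I)v = 0 gives the eigenspace spanned by (-5, 5, -10).
With v₃ = -10, v = (-5, 5, -10), so v₂ = 5.

5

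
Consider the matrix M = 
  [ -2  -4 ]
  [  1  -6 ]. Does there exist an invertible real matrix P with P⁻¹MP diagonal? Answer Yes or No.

Characteristic polynomial: p(r) = r^2 + 8r + 16 = (r + 4)^2.
r = -4 has algebraic multiplicity 2; rank(M + 4I) = 1, so geometric multiplicity = 1.
Geometric multiplicity < algebraic multiplicity, so M is not diagonalizable.

No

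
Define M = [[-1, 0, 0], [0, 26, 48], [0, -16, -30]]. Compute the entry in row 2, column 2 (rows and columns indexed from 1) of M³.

680

Characteristic polynomial: λ^3 + 5λ^2 - 8λ - 12 = (λ - 2)(λ + 1)(λ + 6), so the eigenvalues are -6, -1, 2.
λ=-1: eigenvector (1, 0, 0).
λ=-6: eigenvector (0, 3, -2).
λ=2: eigenvector (0, 2, -1).
P = [[1, 0, 0], [0, 3, 2], [0, -2, -1]], D = diag(-1, -6, 2), P⁻¹ = [[1, 0, 0], [0, -1, -2], [0, 2, 3]].
M³ = P·diag(-1, -216, 8)·P⁻¹ = [[-1, 0, 0], [0, 680, 1344], [0, -448, -888]].
The requested entry is 680.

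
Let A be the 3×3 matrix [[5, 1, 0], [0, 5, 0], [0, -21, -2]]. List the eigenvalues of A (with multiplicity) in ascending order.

-2, 5, 5

Characteristic polynomial: p(s) = s^3 - 8s^2 + 5s + 50 = (s - 5)^2(s + 2).
Roots (with multiplicity): -2, 5, 5.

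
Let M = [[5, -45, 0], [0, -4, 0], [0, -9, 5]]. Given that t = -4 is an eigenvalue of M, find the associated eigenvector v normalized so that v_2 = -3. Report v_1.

M + 4I = [[9, -45, 0], [0, 0, 0], [0, -9, 9]].
Solving (M + 4I)v = 0 gives the eigenspace spanned by (-15, -3, -3).
With v_2 = -3, v = (-15, -3, -3), so v_1 = -15.

-15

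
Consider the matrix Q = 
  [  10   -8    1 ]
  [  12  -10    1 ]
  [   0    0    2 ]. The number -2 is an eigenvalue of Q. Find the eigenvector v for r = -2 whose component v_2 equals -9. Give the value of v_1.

Q + 2I = [[12, -8, 1], [12, -8, 1], [0, 0, 4]].
Solving (Q + 2I)v = 0 gives the eigenspace spanned by (-6, -9, 0).
With v_2 = -9, v = (-6, -9, 0), so v_1 = -6.

-6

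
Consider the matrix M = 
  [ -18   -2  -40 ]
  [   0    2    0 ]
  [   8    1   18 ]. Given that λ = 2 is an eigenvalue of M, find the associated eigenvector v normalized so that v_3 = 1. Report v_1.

M − 2I = [[-20, -2, -40], [0, 0, 0], [8, 1, 16]].
Solving (M − 2I)v = 0 gives the eigenspace spanned by (-2, 0, 1).
With v_3 = 1, v = (-2, 0, 1), so v_1 = -2.

-2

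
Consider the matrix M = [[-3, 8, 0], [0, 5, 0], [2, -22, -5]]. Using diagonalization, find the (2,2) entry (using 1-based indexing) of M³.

125

Characteristic polynomial: s^3 + 3s^2 - 25s - 75 = (s - 5)(s + 3)(s + 5), so the eigenvalues are -5, -3, 5.
s=5: eigenvector (1, 1, -2).
s=-5: eigenvector (0, 0, -1).
s=-3: eigenvector (1, 0, 1).
P = [[1, 0, 1], [1, 0, 0], [-2, -1, 1]], D = diag(5, -5, -3), P⁻¹ = [[0, 1, 0], [1, -3, -1], [1, -1, 0]].
M³ = P·diag(125, -125, -27)·P⁻¹ = [[-27, 152, 0], [0, 125, 0], [98, -598, -125]].
The requested entry is 125.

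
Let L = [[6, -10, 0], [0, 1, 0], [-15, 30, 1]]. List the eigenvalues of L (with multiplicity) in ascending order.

Characteristic polynomial: p(r) = r^3 - 8r^2 + 13r - 6 = (r - 6)(r - 1)^2.
Roots (with multiplicity): 1, 1, 6.

1, 1, 6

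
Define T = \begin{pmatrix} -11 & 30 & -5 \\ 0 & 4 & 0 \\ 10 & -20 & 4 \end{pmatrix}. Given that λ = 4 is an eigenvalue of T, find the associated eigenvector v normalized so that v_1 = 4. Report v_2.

2

T − 4I = [[-15, 30, -5], [0, 0, 0], [10, -20, 0]].
Solving (T − 4I)v = 0 gives the eigenspace spanned by (4, 2, 0).
With v_1 = 4, v = (4, 2, 0), so v_2 = 2.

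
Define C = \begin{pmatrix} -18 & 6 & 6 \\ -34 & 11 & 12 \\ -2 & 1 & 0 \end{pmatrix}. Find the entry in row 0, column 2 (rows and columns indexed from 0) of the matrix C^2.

Characteristic polynomial: t^3 + 7t^2 + 6t = t(t + 1)(t + 6), so the eigenvalues are -6, -1, 0.
t=-6: eigenvector (1, 2, 0).
t=-1: eigenvector (0, 1, -1).
t=0: eigenvector (1, 2, 1).
P = [[1, 0, 1], [2, 1, 2], [0, -1, 1]], D = diag(-6, -1, 0), P⁻¹ = [[3, -1, -1], [-2, 1, 0], [-2, 1, 1]].
C² = P·diag(36, 1, 0)·P⁻¹ = [[108, -36, -36], [214, -71, -72], [2, -1, 0]].
The requested entry is -36.

-36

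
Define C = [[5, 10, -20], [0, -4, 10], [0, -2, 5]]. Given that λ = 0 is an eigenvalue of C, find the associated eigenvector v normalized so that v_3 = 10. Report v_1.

C = [[5, 10, -20], [0, -4, 10], [0, -2, 5]].
Solving (C)v = 0 gives the eigenspace spanned by (-10, 25, 10).
With v_3 = 10, v = (-10, 25, 10), so v_1 = -10.

-10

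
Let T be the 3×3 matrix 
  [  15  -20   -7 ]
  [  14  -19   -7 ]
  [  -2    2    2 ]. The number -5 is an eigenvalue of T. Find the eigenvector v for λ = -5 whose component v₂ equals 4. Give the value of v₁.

4

T + 5I = [[20, -20, -7], [14, -14, -7], [-2, 2, 7]].
Solving (T + 5I)v = 0 gives the eigenspace spanned by (4, 4, 0).
With v₂ = 4, v = (4, 4, 0), so v₁ = 4.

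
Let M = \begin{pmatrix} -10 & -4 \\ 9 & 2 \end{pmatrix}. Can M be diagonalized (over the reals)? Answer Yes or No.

No

Characteristic polynomial: p(r) = r^2 + 8r + 16 = (r + 4)^2.
r = -4 has algebraic multiplicity 2; rank(M + 4I) = 1, so geometric multiplicity = 1.
Geometric multiplicity < algebraic multiplicity, so M is not diagonalizable.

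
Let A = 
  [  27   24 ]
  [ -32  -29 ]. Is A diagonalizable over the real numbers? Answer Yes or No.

Yes

Characteristic polynomial: p(μ) = μ^2 + 2μ - 15 = (μ - 3)(μ + 5).
All 2 eigenvalues are distinct, so A is diagonalizable.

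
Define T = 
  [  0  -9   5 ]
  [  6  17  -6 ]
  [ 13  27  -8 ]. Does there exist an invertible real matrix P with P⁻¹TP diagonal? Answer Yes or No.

No

Characteristic polynomial: p(λ) = λ^3 - 9λ^2 + 15λ + 25 = (λ - 5)^2(λ + 1).
λ = 5 has algebraic multiplicity 2; rank(T − 5I) = 2, so geometric multiplicity = 1.
Geometric multiplicity < algebraic multiplicity, so T is not diagonalizable.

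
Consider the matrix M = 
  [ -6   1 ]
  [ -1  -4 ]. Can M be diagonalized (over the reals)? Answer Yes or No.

Characteristic polynomial: p(t) = t^2 + 10t + 25 = (t + 5)^2.
t = -5 has algebraic multiplicity 2; rank(M + 5I) = 1, so geometric multiplicity = 1.
Geometric multiplicity < algebraic multiplicity, so M is not diagonalizable.

No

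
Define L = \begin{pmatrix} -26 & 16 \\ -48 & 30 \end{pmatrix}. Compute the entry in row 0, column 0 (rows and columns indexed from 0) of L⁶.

-139712

Characteristic polynomial: t^2 - 4t - 12 = (t - 6)(t + 2), so the eigenvalues are -2, 6.
t=6: eigenvector (1, 2).
t=-2: eigenvector (-2, -3).
P = [[1, -2], [2, -3]], D = diag(6, -2), P⁻¹ = [[-3, 2], [-2, 1]].
L⁶ = P·diag(46656, 64)·P⁻¹ = [[-139712, 93184], [-279552, 186432]].
The requested entry is -139712.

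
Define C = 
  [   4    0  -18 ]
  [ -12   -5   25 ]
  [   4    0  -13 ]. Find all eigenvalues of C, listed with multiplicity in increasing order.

Characteristic polynomial: p(s) = s^3 + 14s^2 + 65s + 100 = (s + 4)(s + 5)^2.
Roots (with multiplicity): -5, -5, -4.

-5, -5, -4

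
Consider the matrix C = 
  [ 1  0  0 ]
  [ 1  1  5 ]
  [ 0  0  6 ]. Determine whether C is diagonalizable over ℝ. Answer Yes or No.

Characteristic polynomial: p(r) = r^3 - 8r^2 + 13r - 6 = (r - 6)(r - 1)^2.
r = 1 has algebraic multiplicity 2; rank(C − 1I) = 2, so geometric multiplicity = 1.
Geometric multiplicity < algebraic multiplicity, so C is not diagonalizable.

No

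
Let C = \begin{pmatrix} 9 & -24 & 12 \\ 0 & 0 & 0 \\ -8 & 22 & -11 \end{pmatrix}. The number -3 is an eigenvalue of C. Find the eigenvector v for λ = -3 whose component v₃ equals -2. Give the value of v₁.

2

C + 3I = [[12, -24, 12], [0, 3, 0], [-8, 22, -8]].
Solving (C + 3I)v = 0 gives the eigenspace spanned by (2, 0, -2).
With v₃ = -2, v = (2, 0, -2), so v₁ = 2.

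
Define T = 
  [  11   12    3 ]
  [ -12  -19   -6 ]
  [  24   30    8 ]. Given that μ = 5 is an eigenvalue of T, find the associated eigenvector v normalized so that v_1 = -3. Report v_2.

3

T − 5I = [[6, 12, 3], [-12, -24, -6], [24, 30, 3]].
Solving (T − 5I)v = 0 gives the eigenspace spanned by (-3, 3, -6).
With v_1 = -3, v = (-3, 3, -6), so v_2 = 3.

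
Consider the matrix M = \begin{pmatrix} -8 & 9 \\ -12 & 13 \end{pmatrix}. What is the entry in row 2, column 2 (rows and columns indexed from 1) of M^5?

Characteristic polynomial: μ^2 - 5μ + 4 = (μ - 4)(μ - 1), so the eigenvalues are 1, 4.
μ=4: eigenvector (3, 4).
μ=1: eigenvector (1, 1).
P = [[3, 1], [4, 1]], D = diag(4, 1), P⁻¹ = [[-1, 1], [4, -3]].
M⁵ = P·diag(1024, 1)·P⁻¹ = [[-3068, 3069], [-4092, 4093]].
The requested entry is 4093.

4093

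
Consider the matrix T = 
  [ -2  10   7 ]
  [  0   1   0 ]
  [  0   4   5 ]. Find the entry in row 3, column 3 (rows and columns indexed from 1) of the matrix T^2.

25

Characteristic polynomial: μ^3 - 4μ^2 - 7μ + 10 = (μ - 5)(μ - 1)(μ + 2), so the eigenvalues are -2, 1, 5.
μ=-2: eigenvector (1, 0, 0).
μ=1: eigenvector (1, 1, -1).
μ=5: eigenvector (1, 0, 1).
P = [[1, 1, 1], [0, 1, 0], [0, -1, 1]], D = diag(-2, 1, 5), P⁻¹ = [[1, -2, -1], [0, 1, 0], [0, 1, 1]].
T² = P·diag(4, 1, 25)·P⁻¹ = [[4, 18, 21], [0, 1, 0], [0, 24, 25]].
The requested entry is 25.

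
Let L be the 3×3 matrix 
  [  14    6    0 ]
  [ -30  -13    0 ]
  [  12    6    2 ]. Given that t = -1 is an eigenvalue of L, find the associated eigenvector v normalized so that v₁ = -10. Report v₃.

-10

L + 1I = [[15, 6, 0], [-30, -12, 0], [12, 6, 3]].
Solving (L + 1I)v = 0 gives the eigenspace spanned by (-10, 25, -10).
With v₁ = -10, v = (-10, 25, -10), so v₃ = -10.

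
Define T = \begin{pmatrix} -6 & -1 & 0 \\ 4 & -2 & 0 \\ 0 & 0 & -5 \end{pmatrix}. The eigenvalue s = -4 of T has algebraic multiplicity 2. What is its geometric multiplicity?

T + 4I = [[-2, -1, 0], [4, 2, 0], [0, 0, -1]].
This matrix has rank 2, so its null space has dimension 3 − 2 = 1.

1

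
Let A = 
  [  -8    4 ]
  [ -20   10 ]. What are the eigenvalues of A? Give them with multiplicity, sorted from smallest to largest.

0, 2

Characteristic polynomial: p(λ) = λ^2 - 2λ = λ(λ - 2).
Roots (with multiplicity): 0, 2.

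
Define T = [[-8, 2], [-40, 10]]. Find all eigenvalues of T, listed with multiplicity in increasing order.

Characteristic polynomial: p(μ) = μ^2 - 2μ = μ(μ - 2).
Roots (with multiplicity): 0, 2.

0, 2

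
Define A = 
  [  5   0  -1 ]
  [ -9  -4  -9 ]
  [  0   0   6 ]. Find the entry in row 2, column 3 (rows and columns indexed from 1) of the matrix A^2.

-9

Characteristic polynomial: λ^3 - 7λ^2 - 14λ + 120 = (λ - 6)(λ - 5)(λ + 4), so the eigenvalues are -4, 5, 6.
λ=5: eigenvector (1, -1, 0).
λ=-4: eigenvector (0, 1, 0).
λ=6: eigenvector (-1, 0, 1).
P = [[1, 0, -1], [-1, 1, 0], [0, 0, 1]], D = diag(5, -4, 6), P⁻¹ = [[1, 0, 1], [1, 1, 1], [0, 0, 1]].
A² = P·diag(25, 16, 36)·P⁻¹ = [[25, 0, -11], [-9, 16, -9], [0, 0, 36]].
The requested entry is -9.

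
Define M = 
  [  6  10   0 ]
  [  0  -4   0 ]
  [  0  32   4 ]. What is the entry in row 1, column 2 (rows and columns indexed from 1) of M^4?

Characteristic polynomial: t^3 - 6t^2 - 16t + 96 = (t - 6)(t - 4)(t + 4), so the eigenvalues are -4, 4, 6.
t=6: eigenvector (1, 0, 0).
t=-4: eigenvector (-1, 1, -4).
t=4: eigenvector (0, 0, 1).
P = [[1, -1, 0], [0, 1, 0], [0, -4, 1]], D = diag(6, -4, 4), P⁻¹ = [[1, 1, 0], [0, 1, 0], [0, 4, 1]].
M⁴ = P·diag(1296, 256, 256)·P⁻¹ = [[1296, 1040, 0], [0, 256, 0], [0, 0, 256]].
The requested entry is 1040.

1040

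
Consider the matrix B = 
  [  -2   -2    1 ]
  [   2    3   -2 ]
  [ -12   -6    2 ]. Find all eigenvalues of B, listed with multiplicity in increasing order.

Characteristic polynomial: p(μ) = μ^3 - 3μ^2 + 4 = (μ - 2)^2(μ + 1).
Roots (with multiplicity): -1, 2, 2.

-1, 2, 2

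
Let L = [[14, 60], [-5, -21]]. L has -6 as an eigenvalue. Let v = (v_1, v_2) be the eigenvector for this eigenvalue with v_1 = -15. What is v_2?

L + 6I = [[20, 60], [-5, -15]].
Solving (L + 6I)v = 0 gives the eigenspace spanned by (-15, 5).
With v_1 = -15, v = (-15, 5), so v_2 = 5.

5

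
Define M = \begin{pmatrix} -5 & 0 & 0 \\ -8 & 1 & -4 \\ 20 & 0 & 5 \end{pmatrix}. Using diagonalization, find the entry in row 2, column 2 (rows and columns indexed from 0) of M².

Characteristic polynomial: λ^3 - λ^2 - 25λ + 25 = (λ - 5)(λ - 1)(λ + 5), so the eigenvalues are -5, 1, 5.
λ=-5: eigenvector (1, 0, -2).
λ=1: eigenvector (0, 1, 0).
λ=5: eigenvector (0, -1, 1).
P = [[1, 0, 0], [0, 1, -1], [-2, 0, 1]], D = diag(-5, 1, 5), P⁻¹ = [[1, 0, 0], [2, 1, 1], [2, 0, 1]].
M² = P·diag(25, 1, 25)·P⁻¹ = [[25, 0, 0], [-48, 1, -24], [0, 0, 25]].
The requested entry is 25.

25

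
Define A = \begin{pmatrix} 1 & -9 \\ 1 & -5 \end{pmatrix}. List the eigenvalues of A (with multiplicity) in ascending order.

-2, -2

Characteristic polynomial: p(t) = t^2 + 4t + 4 = (t + 2)^2.
Roots (with multiplicity): -2, -2.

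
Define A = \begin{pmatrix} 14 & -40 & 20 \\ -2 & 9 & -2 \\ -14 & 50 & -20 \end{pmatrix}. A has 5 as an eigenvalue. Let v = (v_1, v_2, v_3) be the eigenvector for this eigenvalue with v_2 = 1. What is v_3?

A − 5I = [[9, -40, 20], [-2, 4, -2], [-14, 50, -25]].
Solving (A − 5I)v = 0 gives the eigenspace spanned by (0, 1, 2).
With v_2 = 1, v = (0, 1, 2), so v_3 = 2.

2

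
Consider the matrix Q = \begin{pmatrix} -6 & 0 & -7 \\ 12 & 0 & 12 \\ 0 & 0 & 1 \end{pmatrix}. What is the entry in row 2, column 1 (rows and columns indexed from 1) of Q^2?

Characteristic polynomial: μ^3 + 5μ^2 - 6μ = μ(μ - 1)(μ + 6), so the eigenvalues are -6, 0, 1.
μ=0: eigenvector (0, 1, 0).
μ=-6: eigenvector (1, -2, 0).
μ=1: eigenvector (-1, 0, 1).
P = [[0, 1, -1], [1, -2, 0], [0, 0, 1]], D = diag(0, -6, 1), P⁻¹ = [[2, 1, 2], [1, 0, 1], [0, 0, 1]].
Q² = P·diag(0, 36, 1)·P⁻¹ = [[36, 0, 35], [-72, 0, -72], [0, 0, 1]].
The requested entry is -72.

-72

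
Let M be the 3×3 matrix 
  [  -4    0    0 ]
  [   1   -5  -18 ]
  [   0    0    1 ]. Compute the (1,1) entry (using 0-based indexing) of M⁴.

Characteristic polynomial: λ^3 + 8λ^2 + 11λ - 20 = (λ - 1)(λ + 4)(λ + 5), so the eigenvalues are -5, -4, 1.
λ=-5: eigenvector (0, 1, 0).
λ=-4: eigenvector (1, 1, 0).
λ=1: eigenvector (0, -3, 1).
P = [[0, 1, 0], [1, 1, -3], [0, 0, 1]], D = diag(-5, -4, 1), P⁻¹ = [[-1, 1, 3], [1, 0, 0], [0, 0, 1]].
M⁴ = P·diag(625, 256, 1)·P⁻¹ = [[256, 0, 0], [-369, 625, 1872], [0, 0, 1]].
The requested entry is 625.

625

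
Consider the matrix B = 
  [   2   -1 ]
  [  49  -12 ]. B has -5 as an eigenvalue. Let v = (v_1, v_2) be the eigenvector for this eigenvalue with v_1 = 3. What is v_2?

21

B + 5I = [[7, -1], [49, -7]].
Solving (B + 5I)v = 0 gives the eigenspace spanned by (3, 21).
With v_1 = 3, v = (3, 21), so v_2 = 21.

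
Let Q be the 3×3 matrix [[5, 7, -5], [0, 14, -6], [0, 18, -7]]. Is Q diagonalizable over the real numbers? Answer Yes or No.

Characteristic polynomial: p(t) = t^3 - 12t^2 + 45t - 50 = (t - 5)^2(t - 2).
t = 5 has algebraic multiplicity 2; rank(Q − 5I) = 2, so geometric multiplicity = 1.
Geometric multiplicity < algebraic multiplicity, so Q is not diagonalizable.

No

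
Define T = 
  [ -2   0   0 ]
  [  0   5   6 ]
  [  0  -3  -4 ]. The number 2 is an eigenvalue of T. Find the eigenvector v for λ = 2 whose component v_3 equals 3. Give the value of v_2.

T − 2I = [[-4, 0, 0], [0, 3, 6], [0, -3, -6]].
Solving (T − 2I)v = 0 gives the eigenspace spanned by (0, -6, 3).
With v_3 = 3, v = (0, -6, 3), so v_2 = -6.

-6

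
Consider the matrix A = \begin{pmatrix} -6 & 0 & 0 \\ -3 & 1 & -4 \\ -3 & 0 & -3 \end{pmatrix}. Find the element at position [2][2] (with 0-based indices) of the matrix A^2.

Characteristic polynomial: λ^3 + 8λ^2 + 9λ - 18 = (λ - 1)(λ + 3)(λ + 6), so the eigenvalues are -6, -3, 1.
λ=-6: eigenvector (1, 1, 1).
λ=1: eigenvector (0, 1, 0).
λ=-3: eigenvector (0, 1, 1).
P = [[1, 0, 0], [1, 1, 1], [1, 0, 1]], D = diag(-6, 1, -3), P⁻¹ = [[1, 0, 0], [0, 1, -1], [-1, 0, 1]].
A² = P·diag(36, 1, 9)·P⁻¹ = [[36, 0, 0], [27, 1, 8], [27, 0, 9]].
The requested entry is 9.

9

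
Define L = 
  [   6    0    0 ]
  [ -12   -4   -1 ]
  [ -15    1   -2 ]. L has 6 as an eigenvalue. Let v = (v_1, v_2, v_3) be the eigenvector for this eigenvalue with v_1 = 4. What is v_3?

L − 6I = [[0, 0, 0], [-12, -10, -1], [-15, 1, -8]].
Solving (L − 6I)v = 0 gives the eigenspace spanned by (4, -4, -8).
With v_1 = 4, v = (4, -4, -8), so v_3 = -8.

-8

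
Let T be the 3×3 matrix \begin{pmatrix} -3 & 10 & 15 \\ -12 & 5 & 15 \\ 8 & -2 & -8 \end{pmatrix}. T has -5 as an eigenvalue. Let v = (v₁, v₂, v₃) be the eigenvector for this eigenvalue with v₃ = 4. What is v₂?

-6

T + 5I = [[2, 10, 15], [-12, 10, 15], [8, -2, -3]].
Solving (T + 5I)v = 0 gives the eigenspace spanned by (0, -6, 4).
With v₃ = 4, v = (0, -6, 4), so v₂ = -6.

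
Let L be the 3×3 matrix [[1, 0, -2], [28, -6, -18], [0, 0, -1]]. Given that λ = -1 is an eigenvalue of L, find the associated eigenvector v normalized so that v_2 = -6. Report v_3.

-3

L + 1I = [[2, 0, -2], [28, -5, -18], [0, 0, 0]].
Solving (L + 1I)v = 0 gives the eigenspace spanned by (-3, -6, -3).
With v_2 = -6, v = (-3, -6, -3), so v_3 = -3.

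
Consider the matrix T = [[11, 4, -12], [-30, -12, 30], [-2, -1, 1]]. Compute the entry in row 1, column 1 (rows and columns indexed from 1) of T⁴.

Characteristic polynomial: s^3 - 7s - 6 = (s - 3)(s + 1)(s + 2), so the eigenvalues are -2, -1, 3.
s=3: eigenvector (1, -2, 0).
s=-2: eigenvector (0, 3, 1).
s=-1: eigenvector (1, 0, 1).
P = [[1, 0, 1], [-2, 3, 0], [0, 1, 1]], D = diag(3, -2, -1), P⁻¹ = [[3, 1, -3], [2, 1, -2], [-2, -1, 3]].
T⁴ = P·diag(81, 16, 1)·P⁻¹ = [[241, 80, -240], [-390, -114, 390], [30, 15, -29]].
The requested entry is 241.

241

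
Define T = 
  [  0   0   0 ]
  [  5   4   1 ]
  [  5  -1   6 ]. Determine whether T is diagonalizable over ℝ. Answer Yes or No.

Characteristic polynomial: p(s) = s^3 - 10s^2 + 25s = s(s - 5)^2.
s = 5 has algebraic multiplicity 2; rank(T − 5I) = 2, so geometric multiplicity = 1.
Geometric multiplicity < algebraic multiplicity, so T is not diagonalizable.

No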